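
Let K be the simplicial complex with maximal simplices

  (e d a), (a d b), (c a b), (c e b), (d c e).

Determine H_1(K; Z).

H_1 ≅ Z.

We work with the vertex ordering a < b < c < d < e. The simplices of K, each written with vertices in increasing order, are:

  0-simplices (5): a, b, c, d, e
  1-simplices (10): ab, ac, ad, ae, bc, bd, be, cd, ce, de
  2-simplices (5): abc, abd, ade, bce, cde

giving chain groups C_0 ≅ Z^5, C_1 ≅ Z^10, C_2 ≅ Z^5.

∂_1: C_1 → C_0 is given by ∂[p,q] = [q] − [p]. For instance
  ∂bd = d − b.
The resulting 5×10 matrix has rank 4, and its Smith normal form has invariant factors (1,1,1,1).

∂_2: C_2 → C_1 acts by ∂[p,q,r] = [q,r] − [p,r] + [p,q]. For instance
  ∂cde = de − ce + cd,
  ∂ade = de − ae + ad.
The resulting 10×5 matrix has rank 5, and its Smith normal form has invariant factors (1,1,1,1,1).

Now H_k = ker ∂_k / im ∂_{k+1}, so:

  H_1: rank ker ∂_1 − rank ∂_2 = (10 − 4) − 5 = 1, and the invariant factors of ∂_2 are all 1, so H_1 = Z.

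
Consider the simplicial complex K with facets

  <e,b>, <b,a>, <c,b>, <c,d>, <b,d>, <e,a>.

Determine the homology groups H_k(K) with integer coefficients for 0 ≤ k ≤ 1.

We work with the vertex ordering a < b < c < d < e. The simplices of K, each written with vertices in increasing order, are:

  0-simplices (5): a, b, c, d, e
  1-simplices (6): ab, ae, bc, bd, be, cd

so the chain groups are C_0 ≅ Z^5, C_1 ≅ Z^6.

∂_1: C_1 → C_0 is given by ∂[p,q] = [q] − [p].
The resulting 5×6 matrix has rank 4, and its Smith normal form has invariant factors (1,1,1,1).

Now H_k = ker ∂_k / im ∂_{k+1}, so:

  H_0: rank C_0 − rank ∂_1 = 5 − 4 = 1, and the invariant factors of ∂_1 are all 1, so H_0 = Z.
  H_1: rank ker ∂_1 − rank ∂_2 = (6 − 4) − 0 = 2, and there is no ∂_2, so H_1 = Z^2.

(K is a triangulation of a wedge of 2 circles.)

H_0 ≅ Z,  H_1 ≅ Z^2.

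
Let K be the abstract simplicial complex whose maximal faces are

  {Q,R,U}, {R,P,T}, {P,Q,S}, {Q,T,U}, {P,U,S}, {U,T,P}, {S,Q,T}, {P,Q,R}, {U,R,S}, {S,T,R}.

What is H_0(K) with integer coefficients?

Order the vertices as P < Q < R < S < T < U. Listing each simplex with vertices in this order, K has dimension 2 with simplices:

  0-simplices (6): P, Q, R, S, T, U
  1-simplices (15): PQ, PR, PS, PT, PU, QR, QS, QT, QU, RS, RT, RU, ST, SU, TU
  2-simplices (10): PQR, PQS, PRT, PSU, PTU, QRU, QST, QTU, RST, RSU

Hence C_0 ≅ Z^6, C_1 ≅ Z^15, C_2 ≅ Z^10.

Boundary ∂_1: C_1 → C_0 maps an edge to its endpoints' difference, ∂[p,q] = q − p. For instance
  ∂QT = T − Q.
The 6×15 boundary matrix has rank 5 and Smith normal form diag(1,1,1,1,1).

The boundary map ∂_2: C_2 → C_1 acts by ∂[p,q,r] = [q,r] − [p,r] + [p,q]. For instance
  ∂PTU = TU − PU + PT,
  ∂RST = ST − RT + RS.
As a 15×10 matrix over Z this has rank 10, with invariant factors (1,1,1,1,1,1,1,1,1,2).

From H_k ≅ ker(∂_k) / im(∂_{k+1}) we obtain:

  H_0: rank C_0 − rank ∂_1 = 6 − 5 = 1, and the invariant factors of ∂_1 are all 1, so H_0 = Z.

H_0 ≅ Z.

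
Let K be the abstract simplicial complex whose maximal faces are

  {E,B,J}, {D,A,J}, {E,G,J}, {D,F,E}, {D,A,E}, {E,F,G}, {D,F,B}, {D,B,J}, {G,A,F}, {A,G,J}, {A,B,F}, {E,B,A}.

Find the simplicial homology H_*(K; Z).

H_0 = Z,  H_1 = Z/2,  H_2 = 0.

Fix the vertex order A < B < D < E < F < G < J and write every simplex with vertices in increasing order. Then dim K = 2 and the simplices of K are:

  0-simplices (7): A, B, D, E, F, G, J
  1-simplices (18): AB, AD, AE, AF, AG, AJ, BD, BE, BF, BJ, DE, DF, DJ, EF, EG, EJ, FG, GJ
  2-simplices (12): ABE, ABF, ADE, ADJ, AFG, AGJ, BDF, BDJ, BEJ, DEF, EFG, EGJ

so the chain groups are C_0 ≅ Z^7, C_1 ≅ Z^18, C_2 ≅ Z^12.

∂_1: C_1 → C_0 sends each edge [p,q] (with p < q) to q − p. For instance
  ∂AF = F − A.
As a 7×18 matrix over Z this has rank 6, with invariant factors (1,1,1,1,1,1).

The boundary map ∂_2: C_2 → C_1 acts by ∂[p,q,r] = [q,r] − [p,r] + [p,q]. For instance
  ∂DEF = EF − DF + DE,
  ∂ADE = DE − AE + AD.
This gives a 18×12 integer matrix of rank 12; reducing to Smith normal form yields diagonal entries (1,1,1,1,1,1,1,1,1,1,1,2).

Reading off H_k = ker ∂_k / im ∂_{k+1}:

  H_0: rank C_0 − rank ∂_1 = 7 − 6 = 1, and the invariant factors of ∂_1 are all 1, so H_0 ≅ Z.
  H_1: rank ker ∂_1 − rank ∂_2 = (18 − 6) − 12 = 0, and ∂_2 has invariant factor 2 > 1, so H_1 ≅ Z/2.
  H_2: rank ker ∂_2 − rank ∂_3 = (12 − 12) − 0 = 0, and there is no ∂_3, so H_2 ≅ 0.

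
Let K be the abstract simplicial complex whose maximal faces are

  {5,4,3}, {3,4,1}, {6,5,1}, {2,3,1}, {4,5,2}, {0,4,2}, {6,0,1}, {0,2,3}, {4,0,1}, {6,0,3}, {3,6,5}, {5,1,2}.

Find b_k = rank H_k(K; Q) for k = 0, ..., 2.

Take the total order 0 < 1 < 2 < 3 < 4 < 5 < 6 on the vertex set. Then K (dimension 2) consists of the simplices:

  0-simplices (7): [0], [1], [2], [3], [4], [5], [6]
  1-simplices (18): [0,1], [0,2], [0,3], [0,4], [0,6], [1,2], [1,3], [1,4], [1,5], [1,6], [2,3], [2,4], [2,5], [3,4], [3,5], [3,6], [4,5], [5,6]
  2-simplices (12): [0,1,4], [0,1,6], [0,2,3], [0,2,4], [0,3,6], [1,2,3], [1,2,5], [1,3,4], [1,5,6], [2,4,5], [3,4,5], [3,5,6]

so the chain groups are C_0 ≅ Z^7, C_1 ≅ Z^18, C_2 ≅ Z^12.

The boundary map ∂_1: C_1 → C_0 is given by ∂[p,q] = [q] − [p]. For instance
  ∂[1,4] = [4] − [1].
This gives a 7×18 integer matrix of rank 6; reducing to Smith normal form yields diagonal entries (1,1,1,1,1,1).

Boundary ∂_2: C_2 → C_1 acts by ∂[p,q,r] = [q,r] − [p,r] + [p,q]. For instance
  ∂[0,2,4] = [2,4] − [0,4] + [0,2],
  ∂[3,4,5] = [4,5] − [3,5] + [3,4].
The 18×12 boundary matrix has rank 12 and Smith normal form diag(1,1,1,1,1,1,1,1,1,1,1,2).

Now H_k = ker ∂_k / im ∂_{k+1}, so:

  H_0: rank C_0 − rank ∂_1 = 7 − 6 = 1, and the invariant factors of ∂_1 are all 1, so H_0 = Z.
  H_1: rank ker ∂_1 − rank ∂_2 = (18 − 6) − 12 = 0, and ∂_2 has invariant factor 2 > 1, so H_1 = Z_2.
  H_2: rank ker ∂_2 − rank ∂_3 = (12 − 12) − 0 = 0, and there is no ∂_3, so H_2 = 0.

(K is a triangulation of the real projective plane RP^2.)

Hence the Betti numbers are b_0 = 1, b_1 = 0, b_2 = 0.

b_0 = 1, b_1 = 0, b_2 = 0.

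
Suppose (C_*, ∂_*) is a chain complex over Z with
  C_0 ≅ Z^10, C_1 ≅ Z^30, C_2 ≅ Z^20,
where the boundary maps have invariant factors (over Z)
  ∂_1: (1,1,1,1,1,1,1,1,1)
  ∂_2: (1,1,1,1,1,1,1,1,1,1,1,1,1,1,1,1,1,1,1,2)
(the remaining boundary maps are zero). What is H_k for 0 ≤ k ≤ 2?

H_0 = Z,  H_1 = Z ⊕ Z/2,  H_2 = 0.

H_0: b_0 = 10 − 0 − 9 = 1; torsion from ∂_1 factors > 1: none. So H_0 = Z.
H_1: b_1 = 30 − 9 − 20 = 1; torsion from ∂_2 factors > 1: [2]. So H_1 = Z ⊕ Z/2.
H_2: b_2 = 20 − 20 − 0 = 0; torsion from ∂_3 factors > 1: none. So H_2 = 0.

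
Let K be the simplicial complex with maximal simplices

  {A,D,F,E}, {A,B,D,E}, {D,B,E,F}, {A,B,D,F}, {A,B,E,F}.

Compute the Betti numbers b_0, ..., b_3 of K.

We work with the vertex ordering A < B < D < E < F. The simplices of K, each written with vertices in increasing order, are:

  0-simplices (5): A, B, D, E, F
  1-simplices (10): AB, AD, AE, AF, BD, BE, BF, DE, DF, EF
  2-simplices (10): ABD, ABE, ABF, ADE, ADF, AEF, BDE, BDF, BEF, DEF
  3-simplices (5): ABDE, ABDF, ABEF, ADEF, BDEF

giving chain groups C_0 ≅ Z^5, C_1 ≅ Z^10, C_2 ≅ Z^10, C_3 ≅ Z^5.

∂_1: C_1 → C_0 sends each edge [p,q] (with p < q) to q − p. For instance
  ∂BF = F − B.
The resulting 5×10 matrix has rank 4, and its Smith normal form has invariant factors (1,1,1,1).

∂_2: C_2 → C_1 sends each 2-simplex [p,q,r] to [q,r] − [p,r] + [p,q]. For instance
  ∂BDE = DE − BE + BD,
  ∂ABF = BF − AF + AB.
The resulting 10×10 matrix has rank 6, and its Smith normal form has invariant factors (1,1,1,1,1,1).

∂_3: C_3 → C_2 sends each 3-simplex σ to the alternating sum Σ_i (−1)^i (σ with its i-th vertex removed). For instance
  ∂ABDE = BDE − ADE + ABE − ABD,
  ∂BDEF = DEF − BEF + BDF − BDE.
The 10×5 boundary matrix has rank 4 and Smith normal form diag(1,1,1,1).

From H_k ≅ ker(∂_k) / im(∂_{k+1}) we obtain:

  H_0: rank C_0 − rank ∂_1 = 5 − 4 = 1, and the invariant factors of ∂_1 are all 1, so H_0 = Z.
  H_1: rank ker ∂_1 − rank ∂_2 = (10 − 4) − 6 = 0, and the invariant factors of ∂_2 are all 1, so H_1 = 0.
  H_2: rank ker ∂_2 − rank ∂_3 = (10 − 6) − 4 = 0, and the invariant factors of ∂_3 are all 1, so H_2 = 0.
  H_3: rank ker ∂_3 − rank ∂_4 = (5 − 4) − 0 = 1, and there is no ∂_4, so H_3 = Z.

Hence the Betti numbers are b_0 = 1, b_1 = 0, b_2 = 0, b_3 = 1.

b_0 = 1, b_1 = 0, b_2 = 0, b_3 = 1.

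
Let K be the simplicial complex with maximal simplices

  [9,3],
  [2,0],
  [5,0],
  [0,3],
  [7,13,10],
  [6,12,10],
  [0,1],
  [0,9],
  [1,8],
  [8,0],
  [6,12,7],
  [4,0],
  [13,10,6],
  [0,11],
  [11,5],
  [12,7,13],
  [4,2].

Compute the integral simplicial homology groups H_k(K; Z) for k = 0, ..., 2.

Take the total order 0 < 1 < 2 < 3 < 4 < 5 < 6 < 7 < 8 < 9 < 10 < 11 < 12 < 13 on the vertex set. Then K (dimension 2) consists of the simplices:

  0-simplices (14): [0], [1], [2], [3], [4], [5], [6], [7], [8], [9], [10], [11], [12], [13]
  1-simplices (22): (22 of them)
  2-simplices (5): [6,7,12], [6,10,12], [6,10,13], [7,10,13], [7,12,13]

Hence C_0 ≅ Z^14, C_1 ≅ Z^22, C_2 ≅ Z^5.

∂_1: C_1 → C_0 maps an edge to its endpoints' difference, ∂[p,q] = q − p. For instance
  ∂[10,12] = [12] − [10].
This gives a 14×22 integer matrix of rank 12; reducing to Smith normal form yields diagonal entries (1,1,1,1,1,1,1,1,1,1,1,1).

∂_2: C_2 → C_1 sends each 2-simplex [p,q,r] to [q,r] − [p,r] + [p,q]. For instance
  ∂[7,10,13] = [10,13] − [7,13] + [7,10],
  ∂[6,10,13] = [10,13] − [6,13] + [6,10].
The 22×5 boundary matrix has rank 5 and Smith normal form diag(1,1,1,1,1).

Computing H_k = (kernel of ∂_k) / (image of ∂_{k+1}):

  H_0: rank C_0 − rank ∂_1 = 14 − 12 = 2, and the invariant factors of ∂_1 are all 1, so H_0 = Z^2.
  H_1: rank ker ∂_1 − rank ∂_2 = (22 − 12) − 5 = 5, and the invariant factors of ∂_2 are all 1, so H_1 = Z^5.
  H_2: rank ker ∂_2 − rank ∂_3 = (5 − 5) − 0 = 0, and there is no ∂_3, so H_2 = 0.

H_0 = Z^2,  H_1 = Z^5,  H_2 = 0.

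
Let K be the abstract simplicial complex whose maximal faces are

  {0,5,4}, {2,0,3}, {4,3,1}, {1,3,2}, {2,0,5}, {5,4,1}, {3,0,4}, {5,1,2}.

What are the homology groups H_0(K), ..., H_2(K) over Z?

We work with the vertex ordering 0 < 1 < 2 < 3 < 4 < 5. The simplices of K, each written with vertices in increasing order, are:

  0-simplices (6): [0], [1], [2], [3], [4], [5]
  1-simplices (12): [0,2], [0,3], [0,4], [0,5], [1,2], [1,3], [1,4], [1,5], [2,3], [2,5], [3,4], [4,5]
  2-simplices (8): [0,2,3], [0,2,5], [0,3,4], [0,4,5], [1,2,3], [1,2,5], [1,3,4], [1,4,5]

Hence C_0 ≅ Z^6, C_1 ≅ Z^12, C_2 ≅ Z^8.

The boundary map ∂_1: C_1 → C_0 sends each edge [p,q] (with p < q) to q − p.
The resulting 6×12 matrix has rank 5, and its Smith normal form has invariant factors (1,1,1,1,1).

The boundary map ∂_2: C_2 → C_1 maps a triangle to the signed sum of its edges. For instance
  ∂[1,2,3] = [2,3] − [1,3] + [1,2],
  ∂[1,3,4] = [3,4] − [1,4] + [1,3].
The resulting 12×8 matrix has rank 7, and its Smith normal form has invariant factors (1,1,1,1,1,1,1).

Computing H_k = (kernel of ∂_k) / (image of ∂_{k+1}):

  H_0: rank C_0 − rank ∂_1 = 6 − 5 = 1, and the invariant factors of ∂_1 are all 1, so H_0 ≅ Z.
  H_1: rank ker ∂_1 − rank ∂_2 = (12 − 5) − 7 = 0, and the invariant factors of ∂_2 are all 1, so H_1 ≅ 0.
  H_2: rank ker ∂_2 − rank ∂_3 = (8 − 7) − 0 = 1, and there is no ∂_3, so H_2 ≅ Z.

As a check, the Euler characteristic is 6 − 12 + 8 = 2, which agrees with 1 − 0 + 1 = 2.

H_0 = Z,  H_1 = 0,  H_2 = Z.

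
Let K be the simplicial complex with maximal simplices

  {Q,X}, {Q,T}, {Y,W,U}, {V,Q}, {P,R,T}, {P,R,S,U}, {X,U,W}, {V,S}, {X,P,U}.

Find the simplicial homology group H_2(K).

Order the vertices as P < Q < R < S < T < U < V < W < X < Y. Listing each simplex with vertices in this order, K has dimension 3 with simplices:

  0-simplices (10): P, Q, R, S, T, U, V, W, X, Y
  1-simplices (18): PR, PS, PT, PU, PX, QT, QV, QX, RS, RT, RU, SU, SV, UW, UX, UY, WX, WY
  2-simplices (8): PRS, PRT, PRU, PSU, PUX, RSU, UWX, UWY
  3-simplices (1): PRSU

giving chain groups C_0 ≅ Z^10, C_1 ≅ Z^18, C_2 ≅ Z^8, C_3 ≅ Z^1.

The boundary map ∂_1: C_1 → C_0 sends each edge [p,q] (with p < q) to q − p. For instance
  ∂RT = T − R.
This gives a 10×18 integer matrix of rank 9; reducing to Smith normal form yields diagonal entries (1,1,1,1,1,1,1,1,1).

Boundary ∂_2: C_2 → C_1 maps a triangle to the signed sum of its edges. For instance
  ∂PUX = UX − PX + PU,
  ∂UWY = WY − UY + UW.
The resulting 18×8 matrix has rank 7, and its Smith normal form has invariant factors (1,1,1,1,1,1,1).

Boundary ∂_3: C_3 → C_2 sends each 3-simplex σ to the alternating sum Σ_i (−1)^i (σ with its i-th vertex removed). For instance
  ∂PRSU = RSU − PSU + PRU − PRS.
As a 8×1 matrix over Z this has rank 1, with invariant factors (1).

Reading off H_k = ker ∂_k / im ∂_{k+1}:

  H_2: rank ker ∂_2 − rank ∂_3 = (8 − 7) − 1 = 0, and the invariant factors of ∂_3 are all 1, so H_2 ≅ 0.

H_2 = 0.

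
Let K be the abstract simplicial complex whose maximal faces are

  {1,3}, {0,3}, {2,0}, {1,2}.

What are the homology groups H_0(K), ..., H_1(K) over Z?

H_0 ≅ Z,  H_1 ≅ Z.

Fix the vertex order 0 < 1 < 2 < 3 and write every simplex with vertices in increasing order. Then dim K = 1 and the simplices of K are:

  0-simplices (4): [0], [1], [2], [3]
  1-simplices (4): [0,2], [0,3], [1,2], [1,3]

giving chain groups C_0 ≅ Z^4, C_1 ≅ Z^4.

∂_1: C_1 → C_0 sends each edge [p,q] (with p < q) to q − p.
This gives a 4×4 integer matrix of rank 3; reducing to Smith normal form yields diagonal entries (1,1,1).

Now H_k = ker ∂_k / im ∂_{k+1}, so:

  H_0: rank C_0 − rank ∂_1 = 4 − 3 = 1, and the invariant factors of ∂_1 are all 1, so H_0 ≅ Z.
  H_1: rank ker ∂_1 − rank ∂_2 = (4 − 3) − 0 = 1, and there is no ∂_2, so H_1 ≅ Z.

(K is a triangulation of the circle S^1.)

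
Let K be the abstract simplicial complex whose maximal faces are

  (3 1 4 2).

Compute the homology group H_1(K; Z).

Take the total order 1 < 2 < 3 < 4 on the vertex set. Then K (dimension 3) consists of the simplices:

  0-simplices (4): [1], [2], [3], [4]
  1-simplices (6): [1,2], [1,3], [1,4], [2,3], [2,4], [3,4]
  2-simplices (4): [1,2,3], [1,2,4], [1,3,4], [2,3,4]
  3-simplices (1): [1,2,3,4]

so the chain groups are C_0 ≅ Z^4, C_1 ≅ Z^6, C_2 ≅ Z^4, C_3 ≅ Z^1.

The boundary map ∂_1: C_1 → C_0 sends each edge [p,q] (with p < q) to q − p. For instance
  ∂[2,4] = [4] − [2].
As a 4×6 matrix over Z this has rank 3, with invariant factors (1,1,1).

Boundary ∂_2: C_2 → C_1 maps a triangle to the signed sum of its edges. For instance
  ∂[1,2,3] = [2,3] − [1,3] + [1,2],
  ∂[1,2,4] = [2,4] − [1,4] + [1,2].
As a 6×4 matrix over Z this has rank 3, with invariant factors (1,1,1).

Boundary ∂_3: C_3 → C_2 sends each 3-simplex σ to the alternating sum Σ_i (−1)^i (σ with its i-th vertex removed). For instance
  ∂[1,2,3,4] = [2,3,4] − [1,3,4] + [1,2,4] − [1,2,3].
This gives a 4×1 integer matrix of rank 1; reducing to Smith normal form yields diagonal entries (1).

Computing H_k = (kernel of ∂_k) / (image of ∂_{k+1}):

  H_1: rank ker ∂_1 − rank ∂_2 = (6 − 3) − 3 = 0, and the invariant factors of ∂_2 are all 1, so H_1 ≅ 0.

H_1 ≅ 0.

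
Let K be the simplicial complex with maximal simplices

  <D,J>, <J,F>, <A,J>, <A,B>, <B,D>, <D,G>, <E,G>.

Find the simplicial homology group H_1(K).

H_1 ≅ Z.

Fix the vertex order A < B < D < E < F < G < J and write every simplex with vertices in increasing order. Then dim K = 1 and the simplices of K are:

  0-simplices (7): A, B, D, E, F, G, J
  1-simplices (7): AB, AJ, BD, DG, DJ, EG, FJ

Hence C_0 ≅ Z^7, C_1 ≅ Z^7.

∂_1: C_1 → C_0 is given by ∂[p,q] = [q] − [p]. For instance
  ∂FJ = J − F.
The resulting 7×7 matrix has rank 6, and its Smith normal form has invariant factors (1,1,1,1,1,1).

Now H_k = ker ∂_k / im ∂_{k+1}, so:

  H_1: rank ker ∂_1 − rank ∂_2 = (7 − 6) − 0 = 1, and there is no ∂_2, so H_1 ≅ Z.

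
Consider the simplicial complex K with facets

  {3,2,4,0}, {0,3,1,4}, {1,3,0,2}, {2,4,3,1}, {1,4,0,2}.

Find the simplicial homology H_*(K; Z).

Take the total order 0 < 1 < 2 < 3 < 4 on the vertex set. Then K (dimension 3) consists of the simplices:

  0-simplices (5): [0], [1], [2], [3], [4]
  1-simplices (10): [0,1], [0,2], [0,3], [0,4], [1,2], [1,3], [1,4], [2,3], [2,4], [3,4]
  2-simplices (10): [0,1,2], [0,1,3], [0,1,4], [0,2,3], [0,2,4], [0,3,4], [1,2,3], [1,2,4], [1,3,4], [2,3,4]
  3-simplices (5): [0,1,2,3], [0,1,2,4], [0,1,3,4], [0,2,3,4], [1,2,3,4]

Hence C_0 ≅ Z^5, C_1 ≅ Z^10, C_2 ≅ Z^10, C_3 ≅ Z^5.

The boundary map ∂_1: C_1 → C_0 is given by ∂[p,q] = [q] − [p]. For instance
  ∂[0,3] = [3] − [0].
The resulting 5×10 matrix has rank 4, and its Smith normal form has invariant factors (1,1,1,1).

The boundary map ∂_2: C_2 → C_1 sends each 2-simplex [p,q,r] to [q,r] − [p,r] + [p,q]. For instance
  ∂[0,2,4] = [2,4] − [0,4] + [0,2],
  ∂[1,3,4] = [3,4] − [1,4] + [1,3].
The 10×10 boundary matrix has rank 6 and Smith normal form diag(1,1,1,1,1,1).

Boundary ∂_3: C_3 → C_2 sends each 3-simplex σ to the alternating sum Σ_i (−1)^i (σ with its i-th vertex removed). For instance
  ∂[1,2,3,4] = [2,3,4] − [1,3,4] + [1,2,4] − [1,2,3],
  ∂[0,2,3,4] = [2,3,4] − [0,3,4] + [0,2,4] − [0,2,3].
The 10×5 boundary matrix has rank 4 and Smith normal form diag(1,1,1,1).

Now H_k = ker ∂_k / im ∂_{k+1}, so:

  H_0: rank C_0 − rank ∂_1 = 5 − 4 = 1, and the invariant factors of ∂_1 are all 1, so H_0 ≅ Z.
  H_1: rank ker ∂_1 − rank ∂_2 = (10 − 4) − 6 = 0, and the invariant factors of ∂_2 are all 1, so H_1 ≅ 0.
  H_2: rank ker ∂_2 − rank ∂_3 = (10 − 6) − 4 = 0, and the invariant factors of ∂_3 are all 1, so H_2 ≅ 0.
  H_3: rank ker ∂_3 − rank ∂_4 = (5 − 4) − 0 = 1, and there is no ∂_4, so H_3 ≅ Z.

(K is a triangulation of the 3-sphere S^3.)

H_0 = Z,  H_1 = 0,  H_2 = 0,  H_3 = Z.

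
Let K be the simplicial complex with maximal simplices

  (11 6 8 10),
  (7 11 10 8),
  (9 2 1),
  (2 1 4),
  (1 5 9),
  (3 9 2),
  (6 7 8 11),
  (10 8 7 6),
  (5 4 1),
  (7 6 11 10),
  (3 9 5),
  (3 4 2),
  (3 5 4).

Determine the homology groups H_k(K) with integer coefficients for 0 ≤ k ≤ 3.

Take the total order 1 < 2 < 3 < 4 < 5 < 6 < 7 < 8 < 9 < 10 < 11 on the vertex set. Then K (dimension 3) consists of the simplices:

  0-simplices (11): [1], [2], [3], [4], [5], [6], [7], [8], [9], [10], [11]
  1-simplices (22): [1,2], [1,4], [1,5], [1,9], [2,3], [2,4], [2,9], [3,4], [3,5], [3,9], [4,5], [5,9], [6,7], [6,8], [6,10], [6,11], [7,8], [7,10], [7,11], [8,10], [8,11], [10,11]
  2-simplices (18): (18 of them)
  3-simplices (5): [6,7,8,10], [6,7,8,11], [6,7,10,11], [6,8,10,11], [7,8,10,11]

Hence C_0 ≅ Z^11, C_1 ≅ Z^22, C_2 ≅ Z^18, C_3 ≅ Z^5.

∂_1: C_1 → C_0 maps an edge to its endpoints' difference, ∂[p,q] = q − p. For instance
  ∂[1,2] = [2] − [1].
As a 11×22 matrix over Z this has rank 9, with invariant factors (1,1,1,1,1,1,1,1,1).

The boundary map ∂_2: C_2 → C_1 acts by ∂[p,q,r] = [q,r] − [p,r] + [p,q]. For instance
  ∂[6,7,8] = [7,8] − [6,8] + [6,7],
  ∂[6,7,10] = [7,10] − [6,10] + [6,7].
This gives a 22×18 integer matrix of rank 13; reducing to Smith normal form yields diagonal entries (1,1,1,1,1,1,1,1,1,1,1,1,1).

The boundary map ∂_3: C_3 → C_2 sends each 3-simplex σ to the alternating sum Σ_i (−1)^i (σ with its i-th vertex removed). For instance
  ∂[6,7,8,10] = [7,8,10] − [6,8,10] + [6,7,10] − [6,7,8],
  ∂[6,7,10,11] = [7,10,11] − [6,10,11] + [6,7,11] − [6,7,10].
The resulting 18×5 matrix has rank 4, and its Smith normal form has invariant factors (1,1,1,1).

Now H_k = ker ∂_k / im ∂_{k+1}, so:

  H_0: rank C_0 − rank ∂_1 = 11 − 9 = 2, and the invariant factors of ∂_1 are all 1, so H_0 = Z^2.
  H_1: rank ker ∂_1 − rank ∂_2 = (22 − 9) − 13 = 0, and the invariant factors of ∂_2 are all 1, so H_1 = 0.
  H_2: rank ker ∂_2 − rank ∂_3 = (18 − 13) − 4 = 1, and the invariant factors of ∂_3 are all 1, so H_2 = Z.
  H_3: rank ker ∂_3 − rank ∂_4 = (5 − 4) − 0 = 1, and there is no ∂_4, so H_3 = Z.

H_0 ≅ Z^2,  H_1 = 0,  H_2 ≅ Z,  H_3 ≅ Z.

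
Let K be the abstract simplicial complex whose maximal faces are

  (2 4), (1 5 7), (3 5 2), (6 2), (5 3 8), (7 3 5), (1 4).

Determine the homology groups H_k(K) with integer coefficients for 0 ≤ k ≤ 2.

K has 8 vertices, 12 edges, 4 triangles.
rank ∂_0 = 0, rank ∂_1 = 7 ⇒ b_0 = 8 − 0 − 7 = 1; all invariant factors of ∂_1 are 1 so no torsion. So H_0 ≅ Z.
rank ∂_1 = 7, rank ∂_2 = 4 ⇒ b_1 = 12 − 7 − 4 = 1; all invariant factors of ∂_2 are 1 so no torsion. So H_1 ≅ Z.
rank ∂_2 = 4, rank ∂_3 = 0 ⇒ b_2 = 4 − 4 − 0 = 0. So H_2 ≅ 0.

H_0 = Z,  H_1 = Z,  H_2 = 0.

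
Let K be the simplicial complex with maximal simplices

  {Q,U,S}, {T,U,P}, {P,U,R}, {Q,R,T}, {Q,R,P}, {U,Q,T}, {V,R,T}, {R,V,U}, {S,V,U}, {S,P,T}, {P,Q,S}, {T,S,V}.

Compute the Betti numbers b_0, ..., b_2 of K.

b_0 = 1, b_1 = 0, b_2 = 0.

Order the vertices as P < Q < R < S < T < U < V. Listing each simplex with vertices in this order, K has dimension 2 with simplices:

  0-simplices (7): P, Q, R, S, T, U, V
  1-simplices (18): PQ, PR, PS, PT, PU, QR, QS, QT, QU, RT, RU, RV, ST, SU, SV, TU, TV, UV
  2-simplices (12): PQR, PQS, PRU, PST, PTU, QRT, QSU, QTU, RTV, RUV, STV, SUV

so the chain groups are C_0 ≅ Z^7, C_1 ≅ Z^18, C_2 ≅ Z^12.

The boundary map ∂_1: C_1 → C_0 is given by ∂[p,q] = [q] − [p].
This gives a 7×18 integer matrix of rank 6; reducing to Smith normal form yields diagonal entries (1,1,1,1,1,1).

Boundary ∂_2: C_2 → C_1 sends each 2-simplex [p,q,r] to [q,r] − [p,r] + [p,q]. For instance
  ∂PQR = QR − PR + PQ,
  ∂PQS = QS − PS + PQ.
The 18×12 boundary matrix has rank 12 and Smith normal form diag(1,1,1,1,1,1,1,1,1,1,1,2).

Computing H_k = (kernel of ∂_k) / (image of ∂_{k+1}):

  H_0: rank C_0 − rank ∂_1 = 7 − 6 = 1, and the invariant factors of ∂_1 are all 1, so H_0 = Z.
  H_1: rank ker ∂_1 − rank ∂_2 = (18 − 6) − 12 = 0, and ∂_2 has invariant factor 2 > 1, so H_1 = Z/2.
  H_2: rank ker ∂_2 − rank ∂_3 = (12 − 12) − 0 = 0, and there is no ∂_3, so H_2 = 0.

As a check, the Euler characteristic is 7 − 18 + 12 = 1, which agrees with 1 − 0 + 0 = 1.

Hence the Betti numbers are b_0 = 1, b_1 = 0, b_2 = 0.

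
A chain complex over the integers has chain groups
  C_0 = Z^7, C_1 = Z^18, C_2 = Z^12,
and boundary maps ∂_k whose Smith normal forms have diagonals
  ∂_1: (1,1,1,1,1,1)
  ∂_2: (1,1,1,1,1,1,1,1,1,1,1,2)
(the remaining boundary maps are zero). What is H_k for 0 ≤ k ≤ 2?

H_0: b_0 = 7 − 0 − 6 = 1; torsion from ∂_1 factors > 1: none. So H_0 = Z.
H_1: b_1 = 18 − 6 − 12 = 0; torsion from ∂_2 factors > 1: [2]. So H_1 = Z/2Z.
H_2: b_2 = 12 − 12 − 0 = 0; torsion from ∂_3 factors > 1: none. So H_2 = 0.

H_0 = Z,  H_1 = Z/2Z,  H_2 = 0.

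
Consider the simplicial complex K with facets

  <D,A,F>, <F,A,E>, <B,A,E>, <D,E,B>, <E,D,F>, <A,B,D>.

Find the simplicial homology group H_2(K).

Take the total order A < B < D < E < F on the vertex set. Then K (dimension 2) consists of the simplices:

  0-simplices (5): A, B, D, E, F
  1-simplices (9): AB, AD, AE, AF, BD, BE, DE, DF, EF
  2-simplices (6): ABD, ABE, ADF, AEF, BDE, DEF

giving chain groups C_0 ≅ Z^5, C_1 ≅ Z^9, C_2 ≅ Z^6.

∂_1: C_1 → C_0 maps an edge to its endpoints' difference, ∂[p,q] = q − p.
The resulting 5×9 matrix has rank 4, and its Smith normal form has invariant factors (1,1,1,1).

∂_2: C_2 → C_1 maps a triangle to the signed sum of its edges. For instance
  ∂ABE = BE − AE + AB,
  ∂ADF = DF − AF + AD.
This gives a 9×6 integer matrix of rank 5; reducing to Smith normal form yields diagonal entries (1,1,1,1,1).

Computing H_k = (kernel of ∂_k) / (image of ∂_{k+1}):

  H_2: rank ker ∂_2 − rank ∂_3 = (6 − 5) − 0 = 1, and there is no ∂_3, so H_2 = Z.

H_2 = Z.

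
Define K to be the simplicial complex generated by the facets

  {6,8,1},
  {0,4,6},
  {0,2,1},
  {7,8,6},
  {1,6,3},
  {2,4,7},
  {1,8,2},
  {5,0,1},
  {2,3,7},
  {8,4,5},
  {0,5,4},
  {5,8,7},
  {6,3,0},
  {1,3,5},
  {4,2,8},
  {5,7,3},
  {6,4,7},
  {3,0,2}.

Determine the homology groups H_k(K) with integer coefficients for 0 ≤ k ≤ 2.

We work with the vertex ordering 0 < 1 < 2 < 3 < 4 < 5 < 6 < 7 < 8. The simplices of K, each written with vertices in increasing order, are:

  0-simplices (9): [0], [1], [2], [3], [4], [5], [6], [7], [8]
  1-simplices (27): (27 of them)
  2-simplices (18): [0,1,2], [0,1,5], [0,2,3], [0,3,6], [0,4,5], [0,4,6], [1,2,8], [1,3,5], [1,3,6], [1,6,8], [2,3,7], [2,4,7], [2,4,8], [3,5,7], [4,5,8], [4,6,7], [5,7,8], [6,7,8]

giving chain groups C_0 ≅ Z^9, C_1 ≅ Z^27, C_2 ≅ Z^18.

The boundary map ∂_1: C_1 → C_0 sends each edge [p,q] (with p < q) to q − p.
As a 9×27 matrix over Z this has rank 8, with invariant factors (1,1,1,1,1,1,1,1).

The boundary map ∂_2: C_2 → C_1 acts by ∂[p,q,r] = [q,r] − [p,r] + [p,q]. For instance
  ∂[4,6,7] = [6,7] − [4,7] + [4,6],
  ∂[5,7,8] = [7,8] − [5,8] + [5,7].
The resulting 27×18 matrix has rank 18, and its Smith normal form has invariant factors (1,1,1,1,1,1,1,1,1,1,1,1,1,1,1,1,1,2).

Now H_k = ker ∂_k / im ∂_{k+1}, so:

  H_0: rank C_0 − rank ∂_1 = 9 − 8 = 1, and the invariant factors of ∂_1 are all 1, so H_0 ≅ Z.
  H_1: rank ker ∂_1 − rank ∂_2 = (27 − 8) − 18 = 1, and ∂_2 has invariant factor 2 > 1, so H_1 ≅ Z ⊕ Z/2.
  H_2: rank ker ∂_2 − rank ∂_3 = (18 − 18) − 0 = 0, and there is no ∂_3, so H_2 ≅ 0.

(K is a triangulation of the Klein bottle.)

H_0 ≅ Z,  H_1 ≅ Z ⊕ Z/2,  H_2 = 0.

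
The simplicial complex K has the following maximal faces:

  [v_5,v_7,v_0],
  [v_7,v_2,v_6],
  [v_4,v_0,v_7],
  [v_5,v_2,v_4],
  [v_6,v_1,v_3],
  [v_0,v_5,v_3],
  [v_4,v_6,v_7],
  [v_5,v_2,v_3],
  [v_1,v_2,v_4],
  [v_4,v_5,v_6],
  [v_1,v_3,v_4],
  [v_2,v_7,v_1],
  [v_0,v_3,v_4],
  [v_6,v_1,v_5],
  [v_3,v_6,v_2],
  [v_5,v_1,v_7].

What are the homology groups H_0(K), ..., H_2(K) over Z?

H_0 = Z,  H_1 = Z^2,  H_2 = Z.

We work with the vertex ordering v_0 < v_1 < v_2 < v_3 < v_4 < v_5 < v_6 < v_7. The simplices of K, each written with vertices in increasing order, are:

  0-simplices (8): [v_0], [v_1], [v_2], [v_3], [v_4], [v_5], [v_6], [v_7]
  1-simplices (24): (24 of them)
  2-simplices (16): (16 of them)

giving chain groups C_0 ≅ Z^8, C_1 ≅ Z^24, C_2 ≅ Z^16.

The boundary map ∂_1: C_1 → C_0 sends each edge [p,q] (with p < q) to q − p. For instance
  ∂[v_4,v_5] = [v_5] − [v_4].
As a 8×24 matrix over Z this has rank 7, with invariant factors (1,1,1,1,1,1,1).

The boundary map ∂_2: C_2 → C_1 sends each 2-simplex [p,q,r] to [q,r] − [p,r] + [p,q]. For instance
  ∂[v_1,v_3,v_4] = [v_3,v_4] − [v_1,v_4] + [v_1,v_3],
  ∂[v_4,v_5,v_6] = [v_5,v_6] − [v_4,v_6] + [v_4,v_5].
This gives a 24×16 integer matrix of rank 15; reducing to Smith normal form yields diagonal entries (1,1,1,1,1,1,1,1,1,1,1,1,1,1,1).

From H_k ≅ ker(∂_k) / im(∂_{k+1}) we obtain:

  H_0: rank C_0 − rank ∂_1 = 8 − 7 = 1, and the invariant factors of ∂_1 are all 1, so H_0 = Z.
  H_1: rank ker ∂_1 − rank ∂_2 = (24 − 7) − 15 = 2, and the invariant factors of ∂_2 are all 1, so H_1 = Z^2.
  H_2: rank ker ∂_2 − rank ∂_3 = (16 − 15) − 0 = 1, and there is no ∂_3, so H_2 = Z.

As a check, the Euler characteristic is 8 − 24 + 16 = 0, which agrees with 1 − 2 + 1 = 0.
(K is a triangulation of the torus T^2.)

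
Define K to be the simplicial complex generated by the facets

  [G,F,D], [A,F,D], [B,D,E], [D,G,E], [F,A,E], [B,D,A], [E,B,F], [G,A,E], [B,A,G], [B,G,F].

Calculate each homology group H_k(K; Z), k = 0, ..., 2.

We work with the vertex ordering A < B < D < E < F < G. The simplices of K, each written with vertices in increasing order, are:

  0-simplices (6): A, B, D, E, F, G
  1-simplices (15): AB, AD, AE, AF, AG, BD, BE, BF, BG, DE, DF, DG, EF, EG, FG
  2-simplices (10): ABD, ABG, ADF, AEF, AEG, BDE, BEF, BFG, DEG, DFG

so the chain groups are C_0 ≅ Z^6, C_1 ≅ Z^15, C_2 ≅ Z^10.

Boundary ∂_1: C_1 → C_0 is given by ∂[p,q] = [q] − [p]. For instance
  ∂DF = F − D.
The 6×15 boundary matrix has rank 5 and Smith normal form diag(1,1,1,1,1).

Boundary ∂_2: C_2 → C_1 acts by ∂[p,q,r] = [q,r] − [p,r] + [p,q]. For instance
  ∂DFG = FG − DG + DF,
  ∂ADF = DF − AF + AD.
As a 15×10 matrix over Z this has rank 10, with invariant factors (1,1,1,1,1,1,1,1,1,2).

Now H_k = ker ∂_k / im ∂_{k+1}, so:

  H_0: rank C_0 − rank ∂_1 = 6 − 5 = 1, and the invariant factors of ∂_1 are all 1, so H_0 ≅ Z.
  H_1: rank ker ∂_1 − rank ∂_2 = (15 − 5) − 10 = 0, and ∂_2 has invariant factor 2 > 1, so H_1 ≅ Z/2Z.
  H_2: rank ker ∂_2 − rank ∂_3 = (10 − 10) − 0 = 0, and there is no ∂_3, so H_2 ≅ 0.

As a check, the Euler characteristic is 6 − 15 + 10 = 1, which agrees with 1 − 0 + 0 = 1.

H_0 ≅ Z,  H_1 ≅ Z/2Z,  H_2 = 0.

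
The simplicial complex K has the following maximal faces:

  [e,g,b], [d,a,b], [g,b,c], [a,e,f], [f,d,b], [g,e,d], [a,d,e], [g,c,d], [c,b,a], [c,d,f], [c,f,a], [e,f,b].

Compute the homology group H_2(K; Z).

Order the vertices as a < b < c < d < e < f < g. Listing each simplex with vertices in this order, K has dimension 2 with simplices:

  0-simplices (7): a, b, c, d, e, f, g
  1-simplices (18): ab, ac, ad, ae, af, bc, bd, be, bf, bg, cd, cf, cg, de, df, dg, ef, eg
  2-simplices (12): abc, abd, acf, ade, aef, bcg, bdf, bef, beg, cdf, cdg, deg

Hence C_0 ≅ Z^7, C_1 ≅ Z^18, C_2 ≅ Z^12.

Boundary ∂_1: C_1 → C_0 sends each edge [p,q] (with p < q) to q − p.
The 7×18 boundary matrix has rank 6 and Smith normal form diag(1,1,1,1,1,1).

∂_2: C_2 → C_1 acts by ∂[p,q,r] = [q,r] − [p,r] + [p,q]. For instance
  ∂abc = bc − ac + ab,
  ∂ade = de − ae + ad.
The resulting 18×12 matrix has rank 12, and its Smith normal form has invariant factors (1,1,1,1,1,1,1,1,1,1,1,2).

Computing H_k = (kernel of ∂_k) / (image of ∂_{k+1}):

  H_2: rank ker ∂_2 − rank ∂_3 = (12 − 12) − 0 = 0, and there is no ∂_3, so H_2 ≅ 0.

H_2 = 0.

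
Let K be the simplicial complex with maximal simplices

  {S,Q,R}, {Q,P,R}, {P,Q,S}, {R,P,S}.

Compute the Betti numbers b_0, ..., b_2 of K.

b_0 = 1, b_1 = 0, b_2 = 1.

We work with the vertex ordering P < Q < R < S. The simplices of K, each written with vertices in increasing order, are:

  0-simplices (4): P, Q, R, S
  1-simplices (6): PQ, PR, PS, QR, QS, RS
  2-simplices (4): PQR, PQS, PRS, QRS

so the chain groups are C_0 ≅ Z^4, C_1 ≅ Z^6, C_2 ≅ Z^4.

Boundary ∂_1: C_1 → C_0 maps an edge to its endpoints' difference, ∂[p,q] = q − p.
This gives a 4×6 integer matrix of rank 3; reducing to Smith normal form yields diagonal entries (1,1,1).

∂_2: C_2 → C_1 sends each 2-simplex [p,q,r] to [q,r] − [p,r] + [p,q]. For instance
  ∂PQR = QR − PR + PQ,
  ∂PRS = RS − PS + PR.
As a 6×4 matrix over Z this has rank 3, with invariant factors (1,1,1).

Computing H_k = (kernel of ∂_k) / (image of ∂_{k+1}):

  H_0: rank C_0 − rank ∂_1 = 4 − 3 = 1, and the invariant factors of ∂_1 are all 1, so H_0 = Z.
  H_1: rank ker ∂_1 − rank ∂_2 = (6 − 3) − 3 = 0, and the invariant factors of ∂_2 are all 1, so H_1 = 0.
  H_2: rank ker ∂_2 − rank ∂_3 = (4 − 3) − 0 = 1, and there is no ∂_3, so H_2 = Z.

As a check, the Euler characteristic is 4 − 6 + 4 = 2, which agrees with 1 − 0 + 1 = 2.
(K is a triangulation of the 2-sphere S^2.)

Hence the Betti numbers are b_0 = 1, b_1 = 0, b_2 = 1.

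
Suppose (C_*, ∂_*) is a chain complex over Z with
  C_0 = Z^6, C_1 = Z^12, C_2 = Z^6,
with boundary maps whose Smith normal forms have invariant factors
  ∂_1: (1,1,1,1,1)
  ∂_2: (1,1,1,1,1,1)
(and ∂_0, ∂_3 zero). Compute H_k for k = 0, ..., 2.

H_0: b_0 = 6 − 0 − 5 = 1; torsion from ∂_1 factors > 1: none. So H_0 ≅ Z.
H_1: b_1 = 12 − 5 − 6 = 1; torsion from ∂_2 factors > 1: none. So H_1 ≅ Z.
H_2: b_2 = 6 − 6 − 0 = 0; torsion from ∂_3 factors > 1: none. So H_2 ≅ 0.

H_0 ≅ Z,  H_1 ≅ Z,  H_2 = 0.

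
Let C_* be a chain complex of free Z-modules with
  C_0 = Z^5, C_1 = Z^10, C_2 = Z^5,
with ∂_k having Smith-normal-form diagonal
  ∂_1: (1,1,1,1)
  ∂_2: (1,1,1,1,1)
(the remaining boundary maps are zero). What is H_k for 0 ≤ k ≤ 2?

H_0: b_0 = 5 − 0 − 4 = 1; torsion from ∂_1 factors > 1: none. So H_0 ≅ Z.
H_1: b_1 = 10 − 4 − 5 = 1; torsion from ∂_2 factors > 1: none. So H_1 ≅ Z.
H_2: b_2 = 5 − 5 − 0 = 0; torsion from ∂_3 factors > 1: none. So H_2 ≅ 0.

H_0 ≅ Z,  H_1 ≅ Z,  H_2 = 0.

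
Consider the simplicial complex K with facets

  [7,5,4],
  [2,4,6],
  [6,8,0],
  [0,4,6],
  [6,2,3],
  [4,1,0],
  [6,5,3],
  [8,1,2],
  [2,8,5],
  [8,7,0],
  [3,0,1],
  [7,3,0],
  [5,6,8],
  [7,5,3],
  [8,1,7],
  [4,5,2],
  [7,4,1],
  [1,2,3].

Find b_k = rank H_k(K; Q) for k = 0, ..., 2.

K has 9 vertices, 27 edges, 18 triangles.
rank ∂_0 = 0, rank ∂_1 = 8 ⇒ b_0 = 9 − 0 − 8 = 1; all invariant factors of ∂_1 are 1 so no torsion. So H_0 ≅ Z.
rank ∂_1 = 8, rank ∂_2 = 18 ⇒ b_1 = 27 − 8 − 18 = 1; ∂_2 has invariant factor(s) [2] giving torsion. So H_1 ≅ Z ⊕ Z/2.
rank ∂_2 = 18, rank ∂_3 = 0 ⇒ b_2 = 18 − 18 − 0 = 0. So H_2 ≅ 0.

b_0 = 1, b_1 = 1, b_2 = 0.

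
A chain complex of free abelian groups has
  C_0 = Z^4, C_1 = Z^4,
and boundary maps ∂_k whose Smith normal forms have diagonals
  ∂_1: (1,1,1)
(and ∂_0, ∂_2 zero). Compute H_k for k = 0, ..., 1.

H_0 = Z,  H_1 = Z.

H_0: b_0 = 4 − 0 − 3 = 1; torsion from ∂_1 factors > 1: none. So H_0 = Z.
H_1: b_1 = 4 − 3 − 0 = 1; torsion from ∂_2 factors > 1: none. So H_1 = Z.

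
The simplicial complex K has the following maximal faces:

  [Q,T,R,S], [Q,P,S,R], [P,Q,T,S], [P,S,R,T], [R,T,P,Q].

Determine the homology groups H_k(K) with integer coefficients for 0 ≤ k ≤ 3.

H_0 ≅ Z,  H_1 = 0,  H_2 = 0,  H_3 ≅ Z.

K has 5 vertices, 10 edges, 10 triangles, 5 3-simplices.
rank ∂_0 = 0, rank ∂_1 = 4 ⇒ b_0 = 5 − 0 − 4 = 1; all invariant factors of ∂_1 are 1 so no torsion. So H_0 ≅ Z.
rank ∂_1 = 4, rank ∂_2 = 6 ⇒ b_1 = 10 − 4 − 6 = 0; all invariant factors of ∂_2 are 1 so no torsion. So H_1 ≅ 0.
rank ∂_2 = 6, rank ∂_3 = 4 ⇒ b_2 = 10 − 6 − 4 = 0; all invariant factors of ∂_3 are 1 so no torsion. So H_2 ≅ 0.
rank ∂_3 = 4, rank ∂_4 = 0 ⇒ b_3 = 5 − 4 − 0 = 1. So H_3 ≅ Z.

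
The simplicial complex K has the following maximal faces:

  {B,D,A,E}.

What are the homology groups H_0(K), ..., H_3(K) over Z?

H_0 ≅ Z,  H_1 = 0,  H_2 = 0,  H_3 = 0.

Order the vertices as A < B < D < E. Listing each simplex with vertices in this order, K has dimension 3 with simplices:

  0-simplices (4): A, B, D, E
  1-simplices (6): AB, AD, AE, BD, BE, DE
  2-simplices (4): ABD, ABE, ADE, BDE
  3-simplices (1): ABDE

Hence C_0 ≅ Z^4, C_1 ≅ Z^6, C_2 ≅ Z^4, C_3 ≅ Z^1.

∂_1: C_1 → C_0 sends each edge [p,q] (with p < q) to q − p.
The resulting 4×6 matrix has rank 3, and its Smith normal form has invariant factors (1,1,1).

Boundary ∂_2: C_2 → C_1 acts by ∂[p,q,r] = [q,r] − [p,r] + [p,q]. For instance
  ∂ADE = DE − AE + AD,
  ∂ABD = BD − AD + AB.
The 6×4 boundary matrix has rank 3 and Smith normal form diag(1,1,1).

Boundary ∂_3: C_3 → C_2 sends each 3-simplex σ to the alternating sum Σ_i (−1)^i (σ with its i-th vertex removed). For instance
  ∂ABDE = BDE − ADE + ABE − ABD.
This gives a 4×1 integer matrix of rank 1; reducing to Smith normal form yields diagonal entries (1).

From H_k ≅ ker(∂_k) / im(∂_{k+1}) we obtain:

  H_0: rank C_0 − rank ∂_1 = 4 − 3 = 1, and the invariant factors of ∂_1 are all 1, so H_0 = Z.
  H_1: rank ker ∂_1 − rank ∂_2 = (6 − 3) − 3 = 0, and the invariant factors of ∂_2 are all 1, so H_1 = 0.
  H_2: rank ker ∂_2 − rank ∂_3 = (4 − 3) − 1 = 0, and the invariant factors of ∂_3 are all 1, so H_2 = 0.
  H_3: rank ker ∂_3 − rank ∂_4 = (1 − 1) − 0 = 0, and there is no ∂_4, so H_3 = 0.

(K is a triangulation of the 3-simplex.)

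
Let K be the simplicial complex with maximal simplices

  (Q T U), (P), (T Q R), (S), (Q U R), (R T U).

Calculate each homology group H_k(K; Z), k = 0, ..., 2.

H_0 ≅ Z^3,  H_1 = 0,  H_2 ≅ Z.

Order the vertices as P < Q < R < S < T < U. Listing each simplex with vertices in this order, K has dimension 2 with simplices:

  0-simplices (6): P, Q, R, S, T, U
  1-simplices (6): QR, QT, QU, RT, RU, TU
  2-simplices (4): QRT, QRU, QTU, RTU

so the chain groups are C_0 ≅ Z^6, C_1 ≅ Z^6, C_2 ≅ Z^4.

Boundary ∂_1: C_1 → C_0 is given by ∂[p,q] = [q] − [p]. For instance
  ∂QT = T − Q.
This gives a 6×6 integer matrix of rank 3; reducing to Smith normal form yields diagonal entries (1,1,1).

Boundary ∂_2: C_2 → C_1 maps a triangle to the signed sum of its edges. For instance
  ∂RTU = TU − RU + RT,
  ∂QTU = TU − QU + QT.
This gives a 6×4 integer matrix of rank 3; reducing to Smith normal form yields diagonal entries (1,1,1).

Computing H_k = (kernel of ∂_k) / (image of ∂_{k+1}):

  H_0: rank C_0 − rank ∂_1 = 6 − 3 = 3, and the invariant factors of ∂_1 are all 1, so H_0 ≅ Z^3.
  H_1: rank ker ∂_1 − rank ∂_2 = (6 − 3) − 3 = 0, and the invariant factors of ∂_2 are all 1, so H_1 ≅ 0.
  H_2: rank ker ∂_2 − rank ∂_3 = (4 − 3) − 0 = 1, and there is no ∂_3, so H_2 ≅ Z.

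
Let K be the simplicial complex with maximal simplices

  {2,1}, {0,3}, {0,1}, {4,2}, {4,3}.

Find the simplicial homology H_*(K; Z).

Order the vertices as 0 < 1 < 2 < 3 < 4. Listing each simplex with vertices in this order, K has dimension 1 with simplices:

  0-simplices (5): [0], [1], [2], [3], [4]
  1-simplices (5): [0,1], [0,3], [1,2], [2,4], [3,4]

giving chain groups C_0 ≅ Z^5, C_1 ≅ Z^5.

The boundary map ∂_1: C_1 → C_0 maps an edge to its endpoints' difference, ∂[p,q] = q − p. For instance
  ∂[3,4] = [4] − [3].
This gives a 5×5 integer matrix of rank 4; reducing to Smith normal form yields diagonal entries (1,1,1,1).

Now H_k = ker ∂_k / im ∂_{k+1}, so:

  H_0: rank C_0 − rank ∂_1 = 5 − 4 = 1, and the invariant factors of ∂_1 are all 1, so H_0 = Z.
  H_1: rank ker ∂_1 − rank ∂_2 = (5 − 4) − 0 = 1, and there is no ∂_2, so H_1 = Z.

H_0 ≅ Z,  H_1 ≅ Z.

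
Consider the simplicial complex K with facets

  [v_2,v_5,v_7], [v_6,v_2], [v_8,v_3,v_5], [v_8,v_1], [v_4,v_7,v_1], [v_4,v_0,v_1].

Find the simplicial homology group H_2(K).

K has 9 vertices, 13 edges, 4 triangles.
rank ∂_2 = 4, rank ∂_3 = 0 ⇒ b_2 = 4 − 4 − 0 = 0. So H_2 ≅ 0.

H_2 ≅ 0.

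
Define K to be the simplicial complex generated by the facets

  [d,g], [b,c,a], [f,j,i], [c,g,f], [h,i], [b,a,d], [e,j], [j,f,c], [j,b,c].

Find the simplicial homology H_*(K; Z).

Fix the vertex order a < b < c < d < e < f < g < h < i < j and write every simplex with vertices in increasing order. Then dim K = 2 and the simplices of K are:

  0-simplices (10): a, b, c, d, e, f, g, h, i, j
  1-simplices (16): ab, ac, ad, bc, bd, bj, cf, cg, cj, dg, ej, fg, fi, fj, hi, ij
  2-simplices (6): abc, abd, bcj, cfg, cfj, fij

giving chain groups C_0 ≅ Z^10, C_1 ≅ Z^16, C_2 ≅ Z^6.

∂_1: C_1 → C_0 is given by ∂[p,q] = [q] − [p].
This gives a 10×16 integer matrix of rank 9; reducing to Smith normal form yields diagonal entries (1,1,1,1,1,1,1,1,1).

The boundary map ∂_2: C_2 → C_1 sends each 2-simplex [p,q,r] to [q,r] − [p,r] + [p,q]. For instance
  ∂bcj = cj − bj + bc,
  ∂cfg = fg − cg + cf.
The resulting 16×6 matrix has rank 6, and its Smith normal form has invariant factors (1,1,1,1,1,1).

Computing H_k = (kernel of ∂_k) / (image of ∂_{k+1}):

  H_0: rank C_0 − rank ∂_1 = 10 − 9 = 1, and the invariant factors of ∂_1 are all 1, so H_0 = Z.
  H_1: rank ker ∂_1 − rank ∂_2 = (16 − 9) − 6 = 1, and the invariant factors of ∂_2 are all 1, so H_1 = Z.
  H_2: rank ker ∂_2 − rank ∂_3 = (6 − 6) − 0 = 0, and there is no ∂_3, so H_2 = 0.

H_0 ≅ Z,  H_1 ≅ Z,  H_2 = 0.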